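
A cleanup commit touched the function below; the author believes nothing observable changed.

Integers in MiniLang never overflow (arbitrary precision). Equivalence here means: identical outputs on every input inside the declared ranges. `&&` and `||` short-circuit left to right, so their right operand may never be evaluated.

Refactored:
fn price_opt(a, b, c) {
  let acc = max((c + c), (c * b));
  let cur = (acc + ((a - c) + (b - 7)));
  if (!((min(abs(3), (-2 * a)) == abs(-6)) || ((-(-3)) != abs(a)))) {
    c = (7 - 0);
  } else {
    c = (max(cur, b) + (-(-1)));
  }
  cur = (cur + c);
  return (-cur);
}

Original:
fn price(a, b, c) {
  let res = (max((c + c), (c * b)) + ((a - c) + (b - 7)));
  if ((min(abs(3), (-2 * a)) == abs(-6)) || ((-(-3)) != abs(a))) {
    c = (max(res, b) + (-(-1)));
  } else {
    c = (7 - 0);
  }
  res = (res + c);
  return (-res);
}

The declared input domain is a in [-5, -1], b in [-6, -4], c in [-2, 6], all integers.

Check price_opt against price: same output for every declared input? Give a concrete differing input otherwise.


The two are interchangeable: boolean connective usage differs, local variable names differ, statement counts differ, and every declared input agrees.
One worked example (a=-2, b=-5, c=0) — price: res=-14, then ((min(abs(3), (-2 * a)) == abs(-6)) || ((-(-3)) != abs(a))) is true, then c=-4, then res=-18, then returns 18; price_opt: acc=0, then cur=-14, then (!((min(abs(3), (-2 * a)) == abs(-6)) || ((-(-3)) != abs(a)))) is false, then c=-4, then cur=-18, then returns 18; agreement on 18.
Sweeping the whole domain (135 inputs) finds no disagreement.
verdict: equivalent


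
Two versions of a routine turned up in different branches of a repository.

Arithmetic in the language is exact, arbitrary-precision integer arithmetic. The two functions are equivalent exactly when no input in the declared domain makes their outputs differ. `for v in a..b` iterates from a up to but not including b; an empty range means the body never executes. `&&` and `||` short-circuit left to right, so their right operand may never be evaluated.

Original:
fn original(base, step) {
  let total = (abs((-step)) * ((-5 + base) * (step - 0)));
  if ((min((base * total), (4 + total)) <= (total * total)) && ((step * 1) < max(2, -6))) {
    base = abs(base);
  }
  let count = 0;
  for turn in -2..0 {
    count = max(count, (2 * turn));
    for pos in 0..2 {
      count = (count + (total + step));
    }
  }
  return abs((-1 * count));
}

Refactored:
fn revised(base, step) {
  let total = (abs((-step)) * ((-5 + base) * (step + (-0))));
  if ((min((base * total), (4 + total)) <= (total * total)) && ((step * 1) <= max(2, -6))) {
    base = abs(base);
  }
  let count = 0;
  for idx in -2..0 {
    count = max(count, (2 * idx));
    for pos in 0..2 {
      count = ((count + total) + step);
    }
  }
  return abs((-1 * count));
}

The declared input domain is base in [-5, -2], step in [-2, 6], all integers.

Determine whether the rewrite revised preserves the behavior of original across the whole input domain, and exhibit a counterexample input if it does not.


The suspicious edit (`((step * 1) < max(2, -6))` became `((step * 1) <= max(2, -6))`) never changes the result for any input inside the declared domain.
Spot check at base=-3, step=5 — original: total := -200 | ((min((base * total), (4 + total)) <= (total * total)) && ((step * 1) < max(2, -6))): false | count := 0 | iter turn=-2: | count := 0 | iter pos=0: | count := -195 | iter pos=1: | count := -390 | iter turn=-1: | count := -2 | iter pos=0: | count := -197 | iter pos=1: | count := -392 | result 392. revised: total := -200 | ((min((base * total), (4 + total)) <= (total * total)) && ((step * 1) <= max(2, -6))): false | count := 0 | iter idx=-2: | count := 0 | iter pos=0: | count := -195 | iter pos=1: | count := -390 | iter idx=-1: | count := -2 | iter pos=0: | count := -197 | iter pos=1: | count := -392 | result 392. Both give 392.
Checked all 36 inputs in the declared domain: the outputs agree on every one.
verdict: equivalent


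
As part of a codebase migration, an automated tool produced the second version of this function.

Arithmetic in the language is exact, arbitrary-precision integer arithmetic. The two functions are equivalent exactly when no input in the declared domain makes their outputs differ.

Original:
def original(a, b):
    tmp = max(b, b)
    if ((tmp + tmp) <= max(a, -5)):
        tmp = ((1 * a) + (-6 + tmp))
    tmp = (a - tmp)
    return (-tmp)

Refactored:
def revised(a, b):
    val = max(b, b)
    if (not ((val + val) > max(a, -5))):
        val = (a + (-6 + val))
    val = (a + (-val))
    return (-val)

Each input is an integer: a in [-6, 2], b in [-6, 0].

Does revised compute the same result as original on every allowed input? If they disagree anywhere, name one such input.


Comparing the listings, the differences include: comparison usage differs, local variable names differ, boolean connective usage differs, arithmetic usage differs, constant usage differs.
As a probe, take a=-3, b=0: original runs tmp becomes 0; next ((tmp + tmp) <= max(a, -5)) evaluates to false; next tmp becomes -3; next final value 3; revised runs val becomes 0; next (not ((val + val) > max(a, -5))) evaluates to false; next val becomes -3; next final value 3; both end at 3.
Every one of the 63 inputs gives matching results.
verdict: equivalent


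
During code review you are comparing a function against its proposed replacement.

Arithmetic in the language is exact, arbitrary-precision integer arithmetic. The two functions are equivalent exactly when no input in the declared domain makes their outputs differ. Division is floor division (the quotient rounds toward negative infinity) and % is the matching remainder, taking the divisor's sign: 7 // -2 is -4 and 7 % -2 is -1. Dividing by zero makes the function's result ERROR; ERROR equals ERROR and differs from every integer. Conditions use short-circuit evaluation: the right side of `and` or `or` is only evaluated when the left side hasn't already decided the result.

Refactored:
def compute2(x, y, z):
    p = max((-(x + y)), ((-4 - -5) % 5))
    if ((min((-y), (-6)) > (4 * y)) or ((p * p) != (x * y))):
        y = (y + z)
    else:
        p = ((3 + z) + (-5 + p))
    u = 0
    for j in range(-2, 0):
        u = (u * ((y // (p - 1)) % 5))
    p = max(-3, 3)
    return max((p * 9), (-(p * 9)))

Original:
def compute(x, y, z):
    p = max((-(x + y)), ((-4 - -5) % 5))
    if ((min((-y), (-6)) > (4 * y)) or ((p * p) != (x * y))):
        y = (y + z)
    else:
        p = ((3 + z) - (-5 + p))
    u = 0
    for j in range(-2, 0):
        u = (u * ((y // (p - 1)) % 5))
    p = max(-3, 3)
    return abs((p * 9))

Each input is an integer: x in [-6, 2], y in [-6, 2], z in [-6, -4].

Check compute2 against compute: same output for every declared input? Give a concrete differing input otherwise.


Not equivalent: x=1, y=1, z=-6 separates them (ERROR vs 27).
compute: p becomes 1; next ((min((-y), (-6)) > (4 * y)) or ((p * p) != (x * y))) evaluates to false; next p becomes 1; next u becomes 0; next at j=-2:; next hits division by zero so the output is ERROR
compute2: p becomes 1; next ((min((-y), (-6)) > (4 * y)) or ((p * p) != (x * y))) evaluates to false; next p becomes -7; next u becomes 0; next at j=-2:; next u becomes 0; next at j=-1:; next u becomes 0; next p becomes 3; next final value 27
verdict: not equivalent; witness: x=1, y=1, z=-6


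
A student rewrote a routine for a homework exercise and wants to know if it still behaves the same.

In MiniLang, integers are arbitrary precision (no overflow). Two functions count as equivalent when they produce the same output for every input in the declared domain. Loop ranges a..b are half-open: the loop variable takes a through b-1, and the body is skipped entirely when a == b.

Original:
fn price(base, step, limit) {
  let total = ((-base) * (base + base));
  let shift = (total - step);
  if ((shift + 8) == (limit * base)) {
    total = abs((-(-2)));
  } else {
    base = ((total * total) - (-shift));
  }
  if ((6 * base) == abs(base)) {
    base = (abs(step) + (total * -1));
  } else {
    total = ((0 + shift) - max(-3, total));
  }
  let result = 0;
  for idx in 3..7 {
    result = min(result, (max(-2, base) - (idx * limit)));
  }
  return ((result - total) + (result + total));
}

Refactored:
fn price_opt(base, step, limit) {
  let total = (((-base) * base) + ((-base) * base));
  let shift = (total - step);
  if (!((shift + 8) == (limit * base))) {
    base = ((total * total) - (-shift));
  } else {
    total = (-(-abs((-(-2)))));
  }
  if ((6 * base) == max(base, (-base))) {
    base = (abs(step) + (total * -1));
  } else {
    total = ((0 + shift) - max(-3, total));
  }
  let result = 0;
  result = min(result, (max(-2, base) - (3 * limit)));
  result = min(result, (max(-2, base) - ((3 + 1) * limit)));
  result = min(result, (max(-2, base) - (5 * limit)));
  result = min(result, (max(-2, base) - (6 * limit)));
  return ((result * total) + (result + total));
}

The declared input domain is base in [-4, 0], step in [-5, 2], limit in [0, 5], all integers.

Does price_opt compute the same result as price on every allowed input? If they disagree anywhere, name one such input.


Not equivalent: base=-4, step=-5, limit=0 separates them (0 vs -24).
price: total becomes -32; next shift becomes -27; next ((shift + 8) == (limit * base)) evaluates to false; next base becomes 997; next ((6 * base) == abs(base)) evaluates to false; next total becomes -24; next result becomes 0; next at idx=3:; next result becomes 0; next at idx=4:; next result becomes 0; next at idx=5:; next result becomes 0; next at idx=6:; next result becomes 0; next final value 0
price_opt: total becomes -32; next shift becomes -27; next (!((shift + 8) == (limit * base))) evaluates to true; next base becomes 997; next ((6 * base) == max(base, (-base))) evaluates to false; next total becomes -24; next result becomes 0; next result becomes 0; next result becomes 0; next result becomes 0; next result becomes 0; next final value -24
verdict: not equivalent; witness: base=-4, step=-5, limit=0


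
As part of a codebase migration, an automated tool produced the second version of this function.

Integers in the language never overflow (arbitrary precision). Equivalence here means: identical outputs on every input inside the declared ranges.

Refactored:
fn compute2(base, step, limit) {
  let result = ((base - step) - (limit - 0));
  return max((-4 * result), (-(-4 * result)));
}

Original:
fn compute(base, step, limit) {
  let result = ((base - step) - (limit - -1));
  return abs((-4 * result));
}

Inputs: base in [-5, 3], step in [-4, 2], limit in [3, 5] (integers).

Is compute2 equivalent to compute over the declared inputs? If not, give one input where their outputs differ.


Not equivalent: base=-5, step=-4, limit=3 separates them (20 vs 16).
compute: result := -5 | result 20
compute2: result := -4 | result 16
verdict: not equivalent; witness: base=-5, step=-4, limit=3


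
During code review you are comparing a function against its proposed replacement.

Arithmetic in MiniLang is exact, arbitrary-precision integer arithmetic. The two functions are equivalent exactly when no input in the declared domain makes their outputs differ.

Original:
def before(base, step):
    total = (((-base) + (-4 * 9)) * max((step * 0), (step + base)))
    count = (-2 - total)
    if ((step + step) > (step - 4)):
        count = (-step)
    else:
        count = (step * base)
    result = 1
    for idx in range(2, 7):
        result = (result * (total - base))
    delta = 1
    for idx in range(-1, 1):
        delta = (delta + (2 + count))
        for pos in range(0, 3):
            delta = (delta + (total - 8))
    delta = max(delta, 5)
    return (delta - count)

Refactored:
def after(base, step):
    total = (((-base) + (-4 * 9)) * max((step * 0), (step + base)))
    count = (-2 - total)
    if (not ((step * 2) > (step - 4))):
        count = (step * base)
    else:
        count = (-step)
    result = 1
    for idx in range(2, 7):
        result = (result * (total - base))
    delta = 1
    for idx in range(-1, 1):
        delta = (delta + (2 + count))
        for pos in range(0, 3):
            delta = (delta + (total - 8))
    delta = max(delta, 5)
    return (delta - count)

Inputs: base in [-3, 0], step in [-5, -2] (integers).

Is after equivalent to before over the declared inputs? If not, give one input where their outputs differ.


Behavior is preserved: although arithmetic usage differs, boolean connective usage differs, constant usage differs, the outputs never diverge.
Spot check at base=0, step=-3 — before: total=0, then count=-2, then ((step + step) > (step - 4)) is true, then count=3, then result=1, then (idx=2), then result=0, then (idx=3), then result=0, then (idx=4), then result=0, then (idx=5), then result=0, then (idx=6), then result=0, then delta=1, then (idx=-1), then delta=6, then (pos=0), then delta=-2, then (pos=1), then delta=-10, then (pos=2), then delta=-18, then (idx=0), then delta=-13, then (pos=0), then delta=-21, then (pos=1), then delta=-29, then (pos=2), then delta=-37, then delta=5, then returns 2. after: total=0, then count=-2, then (not ((step * 2) > (step - 4))) is false, then count=3, then result=1, then (idx=2), then result=0, then (idx=3), then result=0, then (idx=4), then result=0, then (idx=5), then result=0, then (idx=6), then result=0, then delta=1, then (idx=-1), then delta=6, then (pos=0), then delta=-2, then (pos=1), then delta=-10, then (pos=2), then delta=-18, then (idx=0), then delta=-13, then (pos=0), then delta=-21, then (pos=1), then delta=-29, then (pos=2), then delta=-37, then delta=5, then returns 2. Both give 2.
Every one of the 16 inputs gives matching results.
verdict: equivalent


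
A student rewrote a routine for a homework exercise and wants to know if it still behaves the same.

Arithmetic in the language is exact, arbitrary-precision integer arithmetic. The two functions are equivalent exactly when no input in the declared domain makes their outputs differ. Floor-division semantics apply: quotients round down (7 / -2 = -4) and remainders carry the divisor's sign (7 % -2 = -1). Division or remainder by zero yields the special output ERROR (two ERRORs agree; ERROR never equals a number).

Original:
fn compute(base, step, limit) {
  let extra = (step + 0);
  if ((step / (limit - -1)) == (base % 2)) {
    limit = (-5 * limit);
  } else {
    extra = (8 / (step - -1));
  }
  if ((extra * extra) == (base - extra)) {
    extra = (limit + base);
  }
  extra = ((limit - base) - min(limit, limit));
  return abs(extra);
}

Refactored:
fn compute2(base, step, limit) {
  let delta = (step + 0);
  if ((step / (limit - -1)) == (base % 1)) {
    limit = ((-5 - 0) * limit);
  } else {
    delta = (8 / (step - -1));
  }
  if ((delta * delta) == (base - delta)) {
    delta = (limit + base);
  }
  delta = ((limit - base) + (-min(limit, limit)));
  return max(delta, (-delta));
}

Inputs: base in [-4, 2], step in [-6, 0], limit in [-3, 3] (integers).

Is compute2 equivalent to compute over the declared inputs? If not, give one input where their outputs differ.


On input base=-3, step=-1, limit=-3, compute returns ERROR while compute2 returns 3.
verdict: not equivalent; witness: base=-3, step=-1, limit=-3


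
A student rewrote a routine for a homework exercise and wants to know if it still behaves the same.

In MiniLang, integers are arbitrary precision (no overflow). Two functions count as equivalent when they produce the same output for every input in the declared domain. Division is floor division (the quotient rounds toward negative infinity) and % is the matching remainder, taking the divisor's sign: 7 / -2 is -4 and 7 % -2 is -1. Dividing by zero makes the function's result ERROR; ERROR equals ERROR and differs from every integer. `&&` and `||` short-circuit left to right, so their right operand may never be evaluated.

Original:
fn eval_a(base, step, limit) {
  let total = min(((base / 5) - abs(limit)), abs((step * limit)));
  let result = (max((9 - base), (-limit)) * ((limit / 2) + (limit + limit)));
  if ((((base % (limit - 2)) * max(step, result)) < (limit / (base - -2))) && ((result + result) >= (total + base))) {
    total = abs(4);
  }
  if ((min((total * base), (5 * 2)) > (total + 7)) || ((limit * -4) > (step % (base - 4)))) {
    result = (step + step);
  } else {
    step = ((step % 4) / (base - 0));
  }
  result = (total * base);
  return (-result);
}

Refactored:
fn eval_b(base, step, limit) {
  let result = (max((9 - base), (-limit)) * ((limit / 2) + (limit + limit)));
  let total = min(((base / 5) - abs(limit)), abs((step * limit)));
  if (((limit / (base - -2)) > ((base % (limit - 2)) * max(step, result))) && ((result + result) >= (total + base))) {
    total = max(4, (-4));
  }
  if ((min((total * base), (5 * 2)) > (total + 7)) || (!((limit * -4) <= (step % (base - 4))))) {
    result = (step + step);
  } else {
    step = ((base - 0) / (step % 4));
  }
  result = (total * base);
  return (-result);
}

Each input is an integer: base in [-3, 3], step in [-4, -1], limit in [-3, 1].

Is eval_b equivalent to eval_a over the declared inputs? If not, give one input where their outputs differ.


Input base=-1, step=-4, limit=1: 4 from eval_a versus ERROR from eval_b.
verdict: not equivalent; witness: base=-1, step=-4, limit=1


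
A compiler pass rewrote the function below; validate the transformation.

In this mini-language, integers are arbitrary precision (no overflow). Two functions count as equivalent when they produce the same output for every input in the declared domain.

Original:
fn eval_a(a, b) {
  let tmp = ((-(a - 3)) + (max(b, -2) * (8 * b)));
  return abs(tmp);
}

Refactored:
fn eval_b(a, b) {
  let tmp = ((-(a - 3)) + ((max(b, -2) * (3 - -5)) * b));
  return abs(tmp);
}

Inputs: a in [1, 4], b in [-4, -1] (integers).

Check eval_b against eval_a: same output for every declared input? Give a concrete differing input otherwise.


Changes here: arithmetic usage differs, and constant usage differs; the full 16-point sweep finds no disagreement.
verdict: equivalent


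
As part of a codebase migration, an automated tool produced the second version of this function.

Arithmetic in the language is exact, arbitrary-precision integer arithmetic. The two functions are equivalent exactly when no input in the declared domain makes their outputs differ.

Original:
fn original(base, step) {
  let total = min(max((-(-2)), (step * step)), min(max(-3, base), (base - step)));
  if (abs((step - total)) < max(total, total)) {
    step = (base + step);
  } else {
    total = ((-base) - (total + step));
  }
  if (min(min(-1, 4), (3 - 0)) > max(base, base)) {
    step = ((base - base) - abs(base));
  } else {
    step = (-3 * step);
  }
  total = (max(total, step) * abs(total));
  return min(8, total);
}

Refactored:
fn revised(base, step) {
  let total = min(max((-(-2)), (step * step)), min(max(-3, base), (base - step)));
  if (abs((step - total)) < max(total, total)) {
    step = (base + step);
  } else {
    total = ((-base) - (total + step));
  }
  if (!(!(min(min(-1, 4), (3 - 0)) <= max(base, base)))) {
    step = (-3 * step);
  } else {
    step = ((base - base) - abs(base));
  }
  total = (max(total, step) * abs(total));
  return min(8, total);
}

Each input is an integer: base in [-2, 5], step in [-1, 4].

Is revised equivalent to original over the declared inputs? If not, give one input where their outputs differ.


The two are interchangeable: boolean connective usage differs, plus comparison usage differs, and every declared input agrees.
Tracing base=1, step=4: original: total becomes -3; next (abs((step - total)) < max(total, total)) evaluates to false; next total becomes -2; next (min(min(-1, 4), (3 - 0)) > max(base, base)) evaluates to false; next step becomes -12; next total becomes -4; next final value -4 | revised: total becomes -3; next (abs((step - total)) < max(total, total)) evaluates to false; next total becomes -2; next (!(!(min(min(-1, 4), (3 - 0)) <= max(base, base)))) evaluates to true; next step becomes -12; next total becomes -4; next final value -4 — matching result -4.
Sweeping the whole domain (48 inputs) finds no disagreement.
verdict: equivalent


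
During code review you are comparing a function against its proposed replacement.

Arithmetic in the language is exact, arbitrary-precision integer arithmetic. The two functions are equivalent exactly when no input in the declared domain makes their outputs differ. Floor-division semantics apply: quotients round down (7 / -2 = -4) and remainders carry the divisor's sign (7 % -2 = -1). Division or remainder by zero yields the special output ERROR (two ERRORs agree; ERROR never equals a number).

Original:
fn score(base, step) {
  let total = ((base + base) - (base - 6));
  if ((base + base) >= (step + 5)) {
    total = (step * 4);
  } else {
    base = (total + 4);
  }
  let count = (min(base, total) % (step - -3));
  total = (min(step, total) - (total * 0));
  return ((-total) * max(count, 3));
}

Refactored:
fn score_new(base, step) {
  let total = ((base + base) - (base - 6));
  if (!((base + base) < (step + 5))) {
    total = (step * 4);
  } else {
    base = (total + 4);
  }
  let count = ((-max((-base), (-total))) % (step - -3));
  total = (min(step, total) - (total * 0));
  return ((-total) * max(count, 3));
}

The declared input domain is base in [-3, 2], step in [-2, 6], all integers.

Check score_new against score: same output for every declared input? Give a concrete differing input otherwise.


Equivalent — the differences include boolean connective usage differs, and min/max/abs usage differs, and comparison usage differs, yet no declared input distinguishes the two.
Spot check at base=2, step=2 — score: total := 8 | ((base + base) >= (step + 5)): false | base := 12 | count := 3 | total := 2 | result -6. score_new: total := 8 | (!((base + base) < (step + 5))): false | base := 12 | count := 3 | total := 2 | result -6. Both give -6.
Checked all 54 inputs in the declared domain: the outputs agree on every one.
verdict: equivalent


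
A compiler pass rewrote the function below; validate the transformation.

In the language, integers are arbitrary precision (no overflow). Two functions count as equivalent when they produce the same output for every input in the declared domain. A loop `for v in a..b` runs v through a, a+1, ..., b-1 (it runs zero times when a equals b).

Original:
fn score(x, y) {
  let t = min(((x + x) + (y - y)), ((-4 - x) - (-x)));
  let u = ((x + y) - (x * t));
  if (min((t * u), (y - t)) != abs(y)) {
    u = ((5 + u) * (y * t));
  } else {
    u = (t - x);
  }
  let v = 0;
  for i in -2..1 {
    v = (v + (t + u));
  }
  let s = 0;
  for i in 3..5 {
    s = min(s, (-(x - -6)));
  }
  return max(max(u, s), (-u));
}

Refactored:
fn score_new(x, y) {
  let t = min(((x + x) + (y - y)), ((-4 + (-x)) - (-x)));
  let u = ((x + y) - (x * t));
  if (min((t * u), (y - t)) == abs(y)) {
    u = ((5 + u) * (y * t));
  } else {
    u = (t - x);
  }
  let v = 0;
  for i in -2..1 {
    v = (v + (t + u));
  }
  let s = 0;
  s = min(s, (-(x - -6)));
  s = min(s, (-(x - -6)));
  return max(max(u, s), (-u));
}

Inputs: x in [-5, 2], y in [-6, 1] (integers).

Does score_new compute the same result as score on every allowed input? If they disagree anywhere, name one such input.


Consider the input x=-5, y=-6.
score: t becomes -10; next u becomes -61; next (min((t * u), (y - t)) != abs(y)) evaluates to true; next u becomes -3360; next v becomes 0; next at i=-2:; next v becomes -3370; next at i=-1:; next v becomes -6740; next at i=0:; next v becomes -10110; next s becomes 0; next at i=3:; next s becomes -1; next at i=4:; next s becomes -1; next final value 3360
score_new: t becomes -10; next u becomes -61; next (min((t * u), (y - t)) == abs(y)) evaluates to false; next u becomes -5; next v becomes 0; next at i=-2:; next v becomes -15; next at i=-1:; next v becomes -30; next at i=0:; next v becomes -45; next s becomes 0; next s becomes -1; next s becomes -1; next final value 5
3360 and 5 differ, so these are not the same function on this domain.
verdict: not equivalent; witness: x=-5, y=-6


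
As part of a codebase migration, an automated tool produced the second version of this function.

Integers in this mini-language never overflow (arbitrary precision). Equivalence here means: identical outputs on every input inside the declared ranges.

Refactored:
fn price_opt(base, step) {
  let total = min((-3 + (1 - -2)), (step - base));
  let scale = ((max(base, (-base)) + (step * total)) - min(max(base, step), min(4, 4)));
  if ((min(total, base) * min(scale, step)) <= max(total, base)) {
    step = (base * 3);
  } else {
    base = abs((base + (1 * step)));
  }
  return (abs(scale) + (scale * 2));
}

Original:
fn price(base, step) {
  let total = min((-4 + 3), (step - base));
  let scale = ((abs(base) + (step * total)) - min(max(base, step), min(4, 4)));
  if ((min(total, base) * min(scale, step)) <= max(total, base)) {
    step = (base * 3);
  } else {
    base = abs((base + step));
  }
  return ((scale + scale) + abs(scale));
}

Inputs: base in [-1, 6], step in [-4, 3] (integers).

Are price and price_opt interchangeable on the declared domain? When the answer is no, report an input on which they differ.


These are not equivalent — on base=-1, step=-1 the outputs split (9 vs 6).
price: total := -1 | scale := 3 | ((min(total, base) * min(scale, step)) <= max(total, base)): false | base := 2 | result 9
price_opt: total := 0 | scale := 2 | ((min(total, base) * min(scale, step)) <= max(total, base)): false | base := 2 | result 6
verdict: not equivalent; witness: base=-1, step=-1


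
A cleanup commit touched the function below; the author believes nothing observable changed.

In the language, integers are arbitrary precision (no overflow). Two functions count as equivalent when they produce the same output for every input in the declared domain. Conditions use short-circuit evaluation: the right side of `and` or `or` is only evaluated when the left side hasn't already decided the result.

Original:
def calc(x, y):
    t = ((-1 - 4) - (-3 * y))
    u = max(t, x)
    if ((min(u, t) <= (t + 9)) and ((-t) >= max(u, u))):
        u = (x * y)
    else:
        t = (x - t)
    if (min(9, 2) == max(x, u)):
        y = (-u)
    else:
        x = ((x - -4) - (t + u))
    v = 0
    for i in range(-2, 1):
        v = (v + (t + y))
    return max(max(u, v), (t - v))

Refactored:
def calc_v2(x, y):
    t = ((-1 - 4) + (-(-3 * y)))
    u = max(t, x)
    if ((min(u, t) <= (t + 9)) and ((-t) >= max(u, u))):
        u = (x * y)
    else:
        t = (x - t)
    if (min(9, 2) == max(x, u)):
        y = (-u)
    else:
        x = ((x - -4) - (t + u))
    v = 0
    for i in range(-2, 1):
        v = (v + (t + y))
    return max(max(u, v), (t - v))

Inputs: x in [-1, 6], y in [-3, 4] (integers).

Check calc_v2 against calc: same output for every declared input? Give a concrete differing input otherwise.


Reading the diff, among the changes: arithmetic usage differs.
As a probe, take x=5, y=2: calc runs t=1, then u=5, then ((min(u, t) <= (t + 9)) and ((-t) >= max(u, u))) is false, then t=4, then (min(9, 2) == max(x, u)) is false, then x=0, then v=0, then (i=-2), then v=6, then (i=-1), then v=12, then (i=0), then v=18, then returns 18; calc_v2 runs t=1, then u=5, then ((min(u, t) <= (t + 9)) and ((-t) >= max(u, u))) is false, then t=4, then (min(9, 2) == max(x, u)) is false, then x=0, then v=0, then (i=-2), then v=6, then (i=-1), then v=12, then (i=0), then v=18, then returns 18; both end at 18.
Across all 64 domain points the two functions coincide.
verdict: equivalent


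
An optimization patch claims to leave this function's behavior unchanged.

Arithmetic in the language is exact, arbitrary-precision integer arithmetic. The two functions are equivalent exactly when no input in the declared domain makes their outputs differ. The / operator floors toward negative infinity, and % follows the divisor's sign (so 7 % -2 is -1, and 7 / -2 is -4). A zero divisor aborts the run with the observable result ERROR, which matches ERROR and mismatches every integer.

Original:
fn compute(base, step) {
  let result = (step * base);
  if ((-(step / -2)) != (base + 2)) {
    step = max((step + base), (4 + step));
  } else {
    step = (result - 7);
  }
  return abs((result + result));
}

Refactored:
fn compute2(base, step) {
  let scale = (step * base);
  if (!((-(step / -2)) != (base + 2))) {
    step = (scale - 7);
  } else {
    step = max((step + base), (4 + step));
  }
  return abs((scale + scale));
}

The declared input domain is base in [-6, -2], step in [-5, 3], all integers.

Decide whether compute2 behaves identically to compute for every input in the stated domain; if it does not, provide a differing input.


This is a faithful refactor — local variable names differ, boolean connective usage differs, but the computed results match everywhere.
As a probe, take base=-6, step=-5: compute runs result := 30 | ((-(step / -2)) != (base + 2)): true | step := -1 | result 60; compute2 runs scale := 30 | (!((-(step / -2)) != (base + 2))): false | step := -1 | result 60; both end at 60.
Across all 45 domain points the two functions coincide.
verdict: equivalent


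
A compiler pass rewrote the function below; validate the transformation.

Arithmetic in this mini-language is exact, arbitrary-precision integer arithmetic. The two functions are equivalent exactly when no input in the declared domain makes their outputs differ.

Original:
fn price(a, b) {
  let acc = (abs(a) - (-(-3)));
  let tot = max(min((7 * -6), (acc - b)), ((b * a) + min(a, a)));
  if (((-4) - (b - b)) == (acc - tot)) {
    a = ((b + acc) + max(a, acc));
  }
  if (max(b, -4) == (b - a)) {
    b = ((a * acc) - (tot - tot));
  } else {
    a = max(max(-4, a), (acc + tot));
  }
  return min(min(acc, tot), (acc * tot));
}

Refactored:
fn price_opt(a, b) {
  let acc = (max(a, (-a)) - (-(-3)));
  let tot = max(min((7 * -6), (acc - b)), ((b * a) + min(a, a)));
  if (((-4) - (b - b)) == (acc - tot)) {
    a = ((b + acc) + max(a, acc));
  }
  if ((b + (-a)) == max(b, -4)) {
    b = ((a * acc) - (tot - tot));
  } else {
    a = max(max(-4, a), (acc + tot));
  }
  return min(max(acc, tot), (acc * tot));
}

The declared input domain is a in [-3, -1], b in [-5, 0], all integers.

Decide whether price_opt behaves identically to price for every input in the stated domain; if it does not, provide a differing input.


a=-3, b=0 yields -3 from price but 0 from price_opt.
verdict: not equivalent; witness: a=-3, b=0


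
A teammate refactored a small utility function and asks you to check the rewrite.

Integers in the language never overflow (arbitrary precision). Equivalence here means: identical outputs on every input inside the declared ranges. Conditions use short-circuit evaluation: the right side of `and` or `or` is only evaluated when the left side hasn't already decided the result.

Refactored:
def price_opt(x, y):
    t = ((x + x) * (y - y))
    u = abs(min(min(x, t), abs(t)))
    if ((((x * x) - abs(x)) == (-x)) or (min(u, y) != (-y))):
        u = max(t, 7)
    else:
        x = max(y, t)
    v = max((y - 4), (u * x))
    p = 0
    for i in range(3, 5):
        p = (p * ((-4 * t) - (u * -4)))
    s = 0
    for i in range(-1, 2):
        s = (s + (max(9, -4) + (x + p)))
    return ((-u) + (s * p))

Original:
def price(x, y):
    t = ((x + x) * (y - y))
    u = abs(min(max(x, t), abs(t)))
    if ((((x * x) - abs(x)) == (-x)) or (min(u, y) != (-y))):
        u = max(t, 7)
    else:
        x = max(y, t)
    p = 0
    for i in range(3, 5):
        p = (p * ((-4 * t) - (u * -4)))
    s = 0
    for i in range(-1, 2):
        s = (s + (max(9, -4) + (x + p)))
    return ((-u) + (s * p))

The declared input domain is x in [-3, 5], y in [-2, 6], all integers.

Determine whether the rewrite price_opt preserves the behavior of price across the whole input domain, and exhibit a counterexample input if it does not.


Take x=-3, y=0.
price: t := 0 | u := 0 | ((((x * x) - abs(x)) == (-x)) or (min(u, y) != (-y))): false | x := 0 | p := 0 | iter i=3: | p := 0 | iter i=4: | p := 0 | s := 0 | iter i=-1: | s := 9 | iter i=0: | s := 18 | iter i=1: | s := 27 | result 0
price_opt: t := 0 | u := 3 | ((((x * x) - abs(x)) == (-x)) or (min(u, y) != (-y))): false | x := 0 | v := 0 | p := 0 | iter i=3: | p := 0 | iter i=4: | p := 0 | s := 0 | iter i=-1: | s := 9 | iter i=0: | s := 18 | iter i=1: | s := 27 | result -3
0 against -3: the behavior changed.
verdict: not equivalent; witness: x=-3, y=0


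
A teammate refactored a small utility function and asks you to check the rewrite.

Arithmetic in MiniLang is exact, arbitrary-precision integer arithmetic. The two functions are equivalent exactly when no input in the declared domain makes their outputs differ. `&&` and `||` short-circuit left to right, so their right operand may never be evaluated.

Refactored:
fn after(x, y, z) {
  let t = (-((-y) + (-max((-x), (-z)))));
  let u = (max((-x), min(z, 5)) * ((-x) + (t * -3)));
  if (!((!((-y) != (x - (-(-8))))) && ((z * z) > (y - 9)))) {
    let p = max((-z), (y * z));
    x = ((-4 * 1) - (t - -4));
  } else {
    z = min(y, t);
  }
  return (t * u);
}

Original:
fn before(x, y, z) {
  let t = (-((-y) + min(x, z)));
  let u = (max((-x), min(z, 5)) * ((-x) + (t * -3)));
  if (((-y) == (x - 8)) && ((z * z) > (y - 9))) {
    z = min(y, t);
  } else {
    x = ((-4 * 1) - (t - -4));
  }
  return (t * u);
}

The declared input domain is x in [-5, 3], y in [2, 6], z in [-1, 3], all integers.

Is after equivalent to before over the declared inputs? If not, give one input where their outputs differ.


This is a faithful refactor — min/max/abs usage differs; arithmetic usage differs; local variable names differ; comparison usage differs; boolean connective usage differs; statement counts differ, but the computed results match everywhere.
Tracing x=2, y=5, z=1: before: t = 4; u = -14; (((-y) == (x - 8)) && ((z * z) > (y - 9))) -> false; x = -12; return -56 | after: t = 4; u = -14; (!((!((-y) != (x - (-(-8))))) && ((z * z) > (y - 9)))) -> true; p = 5; x = -12; return -56 — matching result -56.
Every one of the 225 inputs gives matching results.
verdict: equivalent


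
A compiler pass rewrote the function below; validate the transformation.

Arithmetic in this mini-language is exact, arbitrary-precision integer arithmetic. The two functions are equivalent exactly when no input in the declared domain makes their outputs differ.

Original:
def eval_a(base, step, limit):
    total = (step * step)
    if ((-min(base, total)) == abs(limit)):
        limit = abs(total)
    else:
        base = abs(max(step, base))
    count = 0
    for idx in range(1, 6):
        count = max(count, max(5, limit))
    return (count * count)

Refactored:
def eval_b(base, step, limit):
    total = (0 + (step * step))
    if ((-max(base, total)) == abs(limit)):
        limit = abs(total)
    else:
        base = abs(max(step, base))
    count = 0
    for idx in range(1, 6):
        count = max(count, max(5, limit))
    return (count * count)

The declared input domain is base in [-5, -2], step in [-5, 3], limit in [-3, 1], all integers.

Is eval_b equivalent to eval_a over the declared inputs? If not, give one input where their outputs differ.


Not equivalent: base=-3, step=-5, limit=-3 separates them (625 vs 25).
eval_a: total = 25; ((-min(base, total)) == abs(limit)) -> true; limit = 25; count = 0; [idx=1]; count = 25; [idx=2]; count = 25; [idx=3]; count = 25; [idx=4]; count = 25; [idx=5]; count = 25; return 625
eval_b: total = 25; ((-max(base, total)) == abs(limit)) -> false; base = 3; count = 0; [idx=1]; count = 5; [idx=2]; count = 5; [idx=3]; count = 5; [idx=4]; count = 5; [idx=5]; count = 5; return 25
verdict: not equivalent; witness: base=-3, step=-5, limit=-3


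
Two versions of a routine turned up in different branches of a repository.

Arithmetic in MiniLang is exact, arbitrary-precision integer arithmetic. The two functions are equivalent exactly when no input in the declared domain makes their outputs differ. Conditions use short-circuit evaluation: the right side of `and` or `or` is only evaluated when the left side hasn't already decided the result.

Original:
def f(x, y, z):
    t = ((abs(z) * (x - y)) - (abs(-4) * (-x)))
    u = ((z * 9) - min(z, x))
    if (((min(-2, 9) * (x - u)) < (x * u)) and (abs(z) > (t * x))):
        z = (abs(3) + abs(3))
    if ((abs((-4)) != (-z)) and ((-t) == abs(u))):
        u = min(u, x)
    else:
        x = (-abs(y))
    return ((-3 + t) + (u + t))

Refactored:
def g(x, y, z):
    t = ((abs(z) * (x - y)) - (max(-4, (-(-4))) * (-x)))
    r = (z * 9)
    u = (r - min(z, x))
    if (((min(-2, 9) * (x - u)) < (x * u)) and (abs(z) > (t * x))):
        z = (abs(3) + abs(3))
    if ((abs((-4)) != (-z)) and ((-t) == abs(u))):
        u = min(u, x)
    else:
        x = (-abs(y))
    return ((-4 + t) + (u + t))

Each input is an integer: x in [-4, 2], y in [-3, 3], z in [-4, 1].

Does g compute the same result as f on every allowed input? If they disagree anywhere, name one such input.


Try x=-4, y=-3, z=-4.
f: t := -20 | u := -32 | (((min(-2, 9) * (x - u)) < (x * u)) and (abs(z) > (t * x))): false | ((abs((-4)) != (-z)) and ((-t) == abs(u))): false | x := -3 | result -75
g: t := -20 | r := -36 | u := -32 | (((min(-2, 9) * (x - u)) < (x * u)) and (abs(z) > (t * x))): false | ((abs((-4)) != (-z)) and ((-t) == abs(u))): false | x := -3 | result -76
-75 and -76 differ, so these are not the same function on this domain.
verdict: not equivalent; witness: x=-4, y=-3, z=-4


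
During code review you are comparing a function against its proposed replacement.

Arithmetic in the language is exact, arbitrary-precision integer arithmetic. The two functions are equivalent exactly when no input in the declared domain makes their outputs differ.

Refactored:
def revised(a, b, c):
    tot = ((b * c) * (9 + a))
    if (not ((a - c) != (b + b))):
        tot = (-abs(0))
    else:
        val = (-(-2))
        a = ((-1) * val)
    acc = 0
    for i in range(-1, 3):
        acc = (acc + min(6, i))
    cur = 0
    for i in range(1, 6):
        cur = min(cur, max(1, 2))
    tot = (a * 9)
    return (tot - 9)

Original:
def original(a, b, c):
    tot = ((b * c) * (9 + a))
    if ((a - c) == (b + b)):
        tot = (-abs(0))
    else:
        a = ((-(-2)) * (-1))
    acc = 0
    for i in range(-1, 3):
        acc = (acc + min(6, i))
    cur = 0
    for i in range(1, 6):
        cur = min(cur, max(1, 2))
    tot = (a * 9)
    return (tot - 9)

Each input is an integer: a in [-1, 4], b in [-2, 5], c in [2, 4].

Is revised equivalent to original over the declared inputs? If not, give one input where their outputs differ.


The two versions differ — the changes include comparison usage differs, and statement counts differ, and local variable names differ, and boolean connective usage differs.
Tracing a=4, b=1, c=4: original: tot = 52; ((a - c) == (b + b)) -> false; a = -2; acc = 0; [i=-1]; acc = -1; [i=0]; acc = -1; [i=1]; acc = 0; [i=2]; acc = 2; cur = 0; [i=1]; cur = 0; [i=2]; cur = 0; [i=3]; cur = 0; [i=4]; cur = 0; [i=5]; cur = 0; tot = -18; return -27 | revised: tot = 52; (not ((a - c) != (b + b))) -> false; val = 2; a = -2; acc = 0; [i=-1]; acc = -1; [i=0]; acc = -1; [i=1]; acc = 0; [i=2]; acc = 2; cur = 0; [i=1]; cur = 0; [i=2]; cur = 0; [i=3]; cur = 0; [i=4]; cur = 0; [i=5]; cur = 0; tot = -18; return -27 — matching result -27.
Sweeping the whole domain (144 inputs) finds no disagreement.
verdict: equivalent


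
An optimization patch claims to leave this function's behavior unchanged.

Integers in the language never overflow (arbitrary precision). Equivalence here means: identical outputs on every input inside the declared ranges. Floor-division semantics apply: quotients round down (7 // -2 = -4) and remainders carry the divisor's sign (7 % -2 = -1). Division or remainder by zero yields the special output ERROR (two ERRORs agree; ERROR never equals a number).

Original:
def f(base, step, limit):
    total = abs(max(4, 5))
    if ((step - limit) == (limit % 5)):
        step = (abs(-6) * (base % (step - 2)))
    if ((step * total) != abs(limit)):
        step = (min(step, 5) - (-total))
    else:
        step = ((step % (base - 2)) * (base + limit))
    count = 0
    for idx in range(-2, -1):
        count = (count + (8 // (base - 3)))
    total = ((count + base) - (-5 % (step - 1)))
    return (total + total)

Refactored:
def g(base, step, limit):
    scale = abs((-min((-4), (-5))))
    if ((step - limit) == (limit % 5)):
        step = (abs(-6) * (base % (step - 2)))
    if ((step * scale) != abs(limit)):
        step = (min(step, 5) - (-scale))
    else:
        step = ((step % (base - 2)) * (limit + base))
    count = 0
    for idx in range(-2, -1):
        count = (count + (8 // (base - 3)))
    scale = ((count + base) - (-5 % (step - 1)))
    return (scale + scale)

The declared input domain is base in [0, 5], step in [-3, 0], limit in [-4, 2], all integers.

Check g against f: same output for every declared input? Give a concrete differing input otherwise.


Comparing the listings, the differences include: min/max/abs usage differs, local variable names differ.
One worked example (base=2, step=-2, limit=1) — f: total becomes 5; next ((step - limit) == (limit % 5)) evaluates to false; next ((step * total) != abs(limit)) evaluates to true; next step becomes 3; next count becomes 0; next at idx=-2:; next count becomes -8; next total becomes -7; next final value -14; g: scale becomes 5; next ((step - limit) == (limit % 5)) evaluates to false; next ((step * scale) != abs(limit)) evaluates to true; next step becomes 3; next count becomes 0; next at idx=-2:; next count becomes -8; next scale becomes -7; next final value -14; agreement on -14.
Sweeping the whole domain (168 inputs) finds no disagreement.
verdict: equivalent
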